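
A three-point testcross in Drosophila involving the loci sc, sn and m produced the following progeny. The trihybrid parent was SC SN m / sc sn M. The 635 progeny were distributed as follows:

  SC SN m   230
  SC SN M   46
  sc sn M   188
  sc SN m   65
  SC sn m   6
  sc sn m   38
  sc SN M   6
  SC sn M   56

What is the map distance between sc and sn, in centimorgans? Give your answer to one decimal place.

20.9 centimorgans

The two rarest classes, SC sn m and sc SN M, are the double crossovers. Comparing them with the parentals, only the sn allele has switched, so sn is the middle locus and the order is sc – sn – m.
Crossovers in the sc–sn interval produce the single-crossover classes sc SN m and SC sn M (65 + 56 = 121) plus the double crossovers (12).
RF(sc–sn) = (121 + 12) / 635 = 133/635 = 0.2094 → 20.9 centimorgans.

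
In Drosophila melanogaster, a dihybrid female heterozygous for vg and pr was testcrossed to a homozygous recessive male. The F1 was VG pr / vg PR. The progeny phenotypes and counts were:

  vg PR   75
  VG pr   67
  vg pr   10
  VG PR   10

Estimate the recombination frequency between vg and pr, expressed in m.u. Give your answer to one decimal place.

The recombinant classes are VG PR and vg pr: 10 + 10 = 20.
Recombination frequency = 20/162 = 0.1235 ≈ 12.3%, i.e. 12.3 m.u.

12.3 m.u.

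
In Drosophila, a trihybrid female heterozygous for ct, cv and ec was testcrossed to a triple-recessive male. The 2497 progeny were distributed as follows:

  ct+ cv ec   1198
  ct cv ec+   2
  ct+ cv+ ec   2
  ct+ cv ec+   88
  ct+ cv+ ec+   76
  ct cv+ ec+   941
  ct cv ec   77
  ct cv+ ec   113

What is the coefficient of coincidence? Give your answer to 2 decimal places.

The two most frequent reciprocal classes, ct+ cv ec and ct cv+ ec+, are the parental types, so the F1 was ct+ cv ec / ct cv+ ec+.
The two rarest classes, ct+ cv+ ec and ct cv ec+, are the double crossovers. Comparing them with the parentals, only the cv allele has switched, so cv is the middle locus and the order is ct – cv – ec.
ct–cv: (153 + 4)/2497 = 0.0629; cv–ec: (201 + 4)/2497 = 0.0821.
Expected DCO frequency = 0.0629 × 0.0821 ≈ 0.00516; observed = 4/2497 ≈ 0.00160.
Coefficient of coincidence = 0.00160/0.00516 ≈ 0.31.

0.31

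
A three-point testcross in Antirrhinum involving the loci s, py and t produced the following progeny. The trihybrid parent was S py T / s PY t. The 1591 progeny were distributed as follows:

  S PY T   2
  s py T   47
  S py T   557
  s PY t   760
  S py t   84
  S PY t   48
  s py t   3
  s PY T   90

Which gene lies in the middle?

py

The two rarest classes, S PY T and s py t, are the double crossovers. Comparing them with the parentals, only the py allele has switched, so py is the middle locus and the order is t – py – s.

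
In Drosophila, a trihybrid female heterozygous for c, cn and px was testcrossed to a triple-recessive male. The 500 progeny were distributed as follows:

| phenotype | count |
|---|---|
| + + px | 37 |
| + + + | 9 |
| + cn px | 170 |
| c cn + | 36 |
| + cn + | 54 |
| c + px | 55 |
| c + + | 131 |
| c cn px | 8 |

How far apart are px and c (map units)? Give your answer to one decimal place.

25.2 map units

The two most frequent reciprocal classes, c + + and + cn px, are the parental types, so the F1 was c + + / + cn px.
The two rarest classes, + + + and c cn px, are the double crossovers. Comparing them with the parentals, only the c allele has switched, so c is the middle locus and the order is cn – c – px.
Crossovers in the c–px interval produce the single-crossover classes c + px and + cn + (55 + 54 = 109) plus the double crossovers (17).
RF(c–px) = (109 + 17) / 500 = 126/500 = 0.2520 → 25.2 map units.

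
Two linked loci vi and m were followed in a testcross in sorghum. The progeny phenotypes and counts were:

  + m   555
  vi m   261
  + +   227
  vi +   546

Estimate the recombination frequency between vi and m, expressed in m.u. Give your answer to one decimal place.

30.7 m.u.

The two most frequent classes, + m (555) and vi + (546), are the parental types, so the F1 was + m / vi +.
The recombinant classes are + + and vi m: 227 + 261 = 488.
Recombination frequency = 488/1589 = 0.3071 ≈ 30.7%, i.e. 30.7 m.u.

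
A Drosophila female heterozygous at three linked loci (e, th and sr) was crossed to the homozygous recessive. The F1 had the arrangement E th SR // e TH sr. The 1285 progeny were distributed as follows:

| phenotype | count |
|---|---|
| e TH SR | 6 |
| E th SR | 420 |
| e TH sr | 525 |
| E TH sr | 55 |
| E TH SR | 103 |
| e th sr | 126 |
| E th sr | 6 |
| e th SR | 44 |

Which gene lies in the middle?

The two rarest classes, E th sr and e TH SR, are the double crossovers. Comparing them with the parentals, only the sr allele has switched, so sr is the middle locus and the order is e – sr – th.

sr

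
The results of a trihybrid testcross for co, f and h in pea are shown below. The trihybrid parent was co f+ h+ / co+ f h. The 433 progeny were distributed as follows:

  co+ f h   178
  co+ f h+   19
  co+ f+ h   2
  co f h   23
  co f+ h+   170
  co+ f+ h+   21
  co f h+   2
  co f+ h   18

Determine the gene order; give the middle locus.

f

The two rarest classes, co f h+ and co+ f+ h, are the double crossovers. Comparing them with the parentals, only the f allele has switched, so f is the middle locus and the order is co – f – h.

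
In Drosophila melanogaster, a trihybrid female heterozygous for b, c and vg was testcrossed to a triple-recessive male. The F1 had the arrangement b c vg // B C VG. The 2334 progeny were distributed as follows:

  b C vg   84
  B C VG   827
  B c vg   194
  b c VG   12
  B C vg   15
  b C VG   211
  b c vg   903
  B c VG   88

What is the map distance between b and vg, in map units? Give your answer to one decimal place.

18.5 map units

The two rarest classes, b c VG and B C vg, are the double crossovers. Comparing them with the parentals, only the vg allele has switched, so vg is the middle locus and the order is b – vg – c.
Crossovers in the b–vg interval produce the single-crossover classes B c vg and b C VG (194 + 211 = 405) plus the double crossovers (27).
RF(b–vg) = (405 + 27) / 2334 = 432/2334 = 0.1851 → 18.5 map units.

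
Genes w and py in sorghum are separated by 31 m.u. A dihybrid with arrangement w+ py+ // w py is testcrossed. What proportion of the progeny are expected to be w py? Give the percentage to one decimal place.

34.5%

A map distance of 31 m.u. corresponds to a recombination frequency of 0.310.
The F1 is w+ py+ / w py, so w py is a parental gamete class with expected frequency (1 − r)/2 = 0.690/2 = 0.3450.
That is 0.3450 = 34.5% of the progeny.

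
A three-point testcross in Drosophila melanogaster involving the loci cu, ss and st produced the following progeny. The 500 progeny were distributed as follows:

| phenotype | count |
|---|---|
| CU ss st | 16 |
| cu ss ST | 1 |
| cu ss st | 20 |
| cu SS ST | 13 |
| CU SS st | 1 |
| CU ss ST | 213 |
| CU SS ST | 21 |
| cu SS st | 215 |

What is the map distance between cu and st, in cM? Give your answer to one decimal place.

The two most frequent reciprocal classes, cu SS st and CU ss ST, are the parental types, so the F1 was cu SS st / CU ss ST.
The two rarest classes, CU SS st and cu ss ST, are the double crossovers. Comparing them with the parentals, only the cu allele has switched, so cu is the middle locus and the order is st – cu – ss.
Crossovers in the st–cu interval produce the single-crossover classes cu SS ST and CU ss st (13 + 16 = 29) plus the double crossovers (2).
RF(st–cu) = (29 + 2) / 500 = 31/500 = 0.0620 → 6.2 cM.

6.2 cM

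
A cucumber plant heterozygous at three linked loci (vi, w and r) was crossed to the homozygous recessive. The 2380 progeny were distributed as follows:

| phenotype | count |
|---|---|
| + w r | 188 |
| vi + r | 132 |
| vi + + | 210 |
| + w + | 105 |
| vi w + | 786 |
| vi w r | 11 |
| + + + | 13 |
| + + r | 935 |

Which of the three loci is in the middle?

r

The two most frequent reciprocal classes, vi w + and + + r, are the parental types, so the F1 was vi w + / + + r.
The two rarest classes, vi w r and + + +, are the double crossovers. Comparing them with the parentals, only the r allele has switched, so r is the middle locus and the order is vi – r – w.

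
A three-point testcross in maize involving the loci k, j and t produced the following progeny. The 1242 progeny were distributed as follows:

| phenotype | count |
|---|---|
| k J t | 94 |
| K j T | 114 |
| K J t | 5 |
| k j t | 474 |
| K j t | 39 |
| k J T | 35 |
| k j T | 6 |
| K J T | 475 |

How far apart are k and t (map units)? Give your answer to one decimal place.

The two most frequent reciprocal classes, K J T and k j t, are the parental types, so the F1 was K J T / k j t.
The two rarest classes, K J t and k j T, are the double crossovers. Comparing them with the parentals, only the t allele has switched, so t is the middle locus and the order is k – t – j.
Crossovers in the k–t interval produce the single-crossover classes k J T and K j t (35 + 39 = 74) plus the double crossovers (11).
RF(k–t) = (74 + 11) / 1242 = 85/1242 = 0.0684 → 6.8 map units.

6.8 map units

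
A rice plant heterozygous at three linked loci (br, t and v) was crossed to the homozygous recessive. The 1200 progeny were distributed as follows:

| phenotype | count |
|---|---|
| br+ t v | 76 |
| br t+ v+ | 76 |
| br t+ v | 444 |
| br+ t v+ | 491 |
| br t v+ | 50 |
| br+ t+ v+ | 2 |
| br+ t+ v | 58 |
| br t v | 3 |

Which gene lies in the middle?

The two most frequent reciprocal classes, br+ t v+ and br t+ v, are the parental types, so the F1 was br+ t v+ / br t+ v.
The two rarest classes, br+ t+ v+ and br t v, are the double crossovers. Comparing them with the parentals, only the t allele has switched, so t is the middle locus and the order is v – t – br.

t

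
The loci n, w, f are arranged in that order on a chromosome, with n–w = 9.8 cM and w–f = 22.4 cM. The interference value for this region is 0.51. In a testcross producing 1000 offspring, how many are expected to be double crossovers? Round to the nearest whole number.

11

Map distances give recombination frequencies of 0.098 and 0.224 for the two intervals.
With interference 0.51 (so coincidence = 0.49), expected double-crossover frequency = 0.098 × 0.224 × 0.49 = 0.01076.
Expected number = 0.01076 × 1000 = 10.76 ≈ 11.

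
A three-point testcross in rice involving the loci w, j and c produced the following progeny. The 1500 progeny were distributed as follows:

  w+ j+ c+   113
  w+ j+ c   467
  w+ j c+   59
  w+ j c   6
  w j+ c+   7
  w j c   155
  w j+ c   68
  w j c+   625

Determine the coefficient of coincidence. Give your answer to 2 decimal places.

0.50

The two most frequent reciprocal classes, w+ j+ c and w j c+, are the parental types, so the F1 was w+ j+ c / w j c+.
The two rarest classes, w+ j c and w j+ c+, are the double crossovers. Comparing them with the parentals, only the j allele has switched, so j is the middle locus and the order is w – j – c.
w–j: (127 + 13)/1500 = 0.0933; j–c: (268 + 13)/1500 = 0.1873.
Expected DCO frequency = 0.0933 × 0.1873 ≈ 0.01748; observed = 13/1500 ≈ 0.00867.
Coefficient of coincidence = 0.00867/0.01748 ≈ 0.50.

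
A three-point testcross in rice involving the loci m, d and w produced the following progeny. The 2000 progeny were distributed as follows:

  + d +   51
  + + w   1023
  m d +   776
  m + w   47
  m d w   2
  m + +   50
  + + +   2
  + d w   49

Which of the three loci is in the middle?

w

The two most frequent reciprocal classes, + + w and m d +, are the parental types, so the F1 was + + w / m d +.
The two rarest classes, + + + and m d w, are the double crossovers. Comparing them with the parentals, only the w allele has switched, so w is the middle locus and the order is d – w – m.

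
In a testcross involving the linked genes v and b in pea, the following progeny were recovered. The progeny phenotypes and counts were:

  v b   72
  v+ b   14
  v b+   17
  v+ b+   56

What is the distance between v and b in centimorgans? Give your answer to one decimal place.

The two most frequent classes, v+ b+ (56) and v b (72), are the parental types, so the F1 was v+ b+ / v b.
The recombinant classes are v+ b and v b+: 14 + 17 = 31.
Recombination frequency = 31/159 = 0.1950 ≈ 19.5%, i.e. 19.5 centimorgans.

19.5 centimorgans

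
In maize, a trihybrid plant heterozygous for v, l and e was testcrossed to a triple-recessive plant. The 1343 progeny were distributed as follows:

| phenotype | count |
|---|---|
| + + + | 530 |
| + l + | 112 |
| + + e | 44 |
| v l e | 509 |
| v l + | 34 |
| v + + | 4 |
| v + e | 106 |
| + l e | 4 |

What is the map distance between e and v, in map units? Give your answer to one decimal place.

The two most frequent reciprocal classes, v l e and + + +, are the parental types, so the F1 was v l e / + + +.
The two rarest classes, + l e and v + +, are the double crossovers. Comparing them with the parentals, only the v allele has switched, so v is the middle locus and the order is l – v – e.
Crossovers in the v–e interval produce the single-crossover classes v l + and + + e (34 + 44 = 78) plus the double crossovers (8).
RF(v–e) = (78 + 8) / 1343 = 86/1343 = 0.0640 → 6.4 map units.

6.4 map units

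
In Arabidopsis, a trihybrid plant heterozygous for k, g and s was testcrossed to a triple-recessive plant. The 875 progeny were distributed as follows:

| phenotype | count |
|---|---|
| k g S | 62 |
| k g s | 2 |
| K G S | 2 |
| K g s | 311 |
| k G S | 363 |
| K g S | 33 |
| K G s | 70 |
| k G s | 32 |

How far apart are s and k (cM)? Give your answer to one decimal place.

The two most frequent reciprocal classes, K g s and k G S, are the parental types, so the F1 was K g s / k G S.
The two rarest classes, k g s and K G S, are the double crossovers. Comparing them with the parentals, only the k allele has switched, so k is the middle locus and the order is g – k – s.
Crossovers in the k–s interval produce the single-crossover classes K g S and k G s (33 + 32 = 65) plus the double crossovers (4).
RF(k–s) = (65 + 4) / 875 = 69/875 = 0.0789 → 7.9 cM.

7.9 cM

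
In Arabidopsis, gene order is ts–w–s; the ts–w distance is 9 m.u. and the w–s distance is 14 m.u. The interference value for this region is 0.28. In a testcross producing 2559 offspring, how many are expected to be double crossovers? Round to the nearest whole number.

Map distances give recombination frequencies of 0.090 and 0.140 for the two intervals.
With interference 0.28 (so coincidence = 0.72), expected double-crossover frequency = 0.090 × 0.140 × 0.72 = 0.00907.
Expected number = 0.00907 × 2559 = 23.22 ≈ 23.

23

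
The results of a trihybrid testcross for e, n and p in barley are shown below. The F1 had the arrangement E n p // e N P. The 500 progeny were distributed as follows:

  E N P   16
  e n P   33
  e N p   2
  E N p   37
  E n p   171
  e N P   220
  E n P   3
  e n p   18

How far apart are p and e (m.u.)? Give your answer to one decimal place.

7.8 m.u.

The two rarest classes, E n P and e N p, are the double crossovers. Comparing them with the parentals, only the p allele has switched, so p is the middle locus and the order is e – p – n.
Crossovers in the e–p interval produce the single-crossover classes e n p and E N P (18 + 16 = 34) plus the double crossovers (5).
RF(e–p) = (34 + 5) / 500 = 39/500 = 0.0780 → 7.8 m.u.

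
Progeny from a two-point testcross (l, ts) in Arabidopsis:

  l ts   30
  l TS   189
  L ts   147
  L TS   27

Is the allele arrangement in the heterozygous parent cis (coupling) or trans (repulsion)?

trans

The two most frequent classes are L ts (147) and l TS (189); these are the parental (non-recombinant) types.
So the F1 carried L ts on one chromosome and l TS on the other — the recessive alleles are on opposite chromosomes (trans / repulsion).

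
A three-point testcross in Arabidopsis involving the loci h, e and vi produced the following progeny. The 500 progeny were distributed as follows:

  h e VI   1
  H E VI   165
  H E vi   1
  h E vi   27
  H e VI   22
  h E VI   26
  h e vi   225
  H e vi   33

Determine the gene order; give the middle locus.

The two most frequent reciprocal classes, h e vi and H E VI, are the parental types, so the F1 was h e vi / H E VI.
The two rarest classes, h e VI and H E vi, are the double crossovers. Comparing them with the parentals, only the vi allele has switched, so vi is the middle locus and the order is h – vi – e.

vi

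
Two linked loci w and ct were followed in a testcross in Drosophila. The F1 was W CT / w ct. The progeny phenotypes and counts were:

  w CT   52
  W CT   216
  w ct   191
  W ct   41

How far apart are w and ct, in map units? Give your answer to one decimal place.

The recombinant classes are W ct and w CT: 41 + 52 = 93.
Recombination frequency = 93/500 = 0.1860 ≈ 18.6%, i.e. 18.6 map units.

18.6 map units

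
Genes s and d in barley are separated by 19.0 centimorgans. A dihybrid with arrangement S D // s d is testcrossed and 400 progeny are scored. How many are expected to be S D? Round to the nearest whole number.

A map distance of 19.0 centimorgans corresponds to a recombination frequency of 0.190.
The F1 is S D / s d, so S D is a parental gamete class with expected frequency (1 − r)/2 = 0.810/2 = 0.4050.
Expected number = 0.4050 × 400 = 162.00 ≈ 162.

162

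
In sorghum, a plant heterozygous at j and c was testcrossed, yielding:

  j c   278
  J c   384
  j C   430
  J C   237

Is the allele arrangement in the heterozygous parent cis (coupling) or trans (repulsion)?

trans

The two most frequent classes are J c (384) and j C (430); these are the parental (non-recombinant) types.
So the F1 carried J c on one chromosome and j C on the other — the recessive alleles are on opposite chromosomes (trans / repulsion).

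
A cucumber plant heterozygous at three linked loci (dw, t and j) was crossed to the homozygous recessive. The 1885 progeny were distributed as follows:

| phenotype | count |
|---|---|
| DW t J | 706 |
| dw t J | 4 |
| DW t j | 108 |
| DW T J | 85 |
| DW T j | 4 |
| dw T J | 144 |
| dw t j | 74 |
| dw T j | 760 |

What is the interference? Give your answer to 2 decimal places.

0.65

The two most frequent reciprocal classes, dw T j and DW t J, are the parental types, so the F1 was dw T j / DW t J.
The two rarest classes, DW T j and dw t J, are the double crossovers. Comparing them with the parentals, only the dw allele has switched, so dw is the middle locus and the order is j – dw – t.
j–dw: (252 + 8)/1885 = 0.1379; dw–t: (159 + 8)/1885 = 0.0886.
Expected DCO frequency = 0.1379 × 0.0886 ≈ 0.01222; observed = 8/1885 ≈ 0.00424.
Coefficient of coincidence = 0.00424/0.01222 ≈ 0.35; interference = 1 − 0.35 = 0.65.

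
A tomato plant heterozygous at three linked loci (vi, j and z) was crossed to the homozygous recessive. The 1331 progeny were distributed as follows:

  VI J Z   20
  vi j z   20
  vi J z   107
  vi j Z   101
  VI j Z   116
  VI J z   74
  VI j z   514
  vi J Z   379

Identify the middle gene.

vi

The two most frequent reciprocal classes, VI j z and vi J Z, are the parental types, so the F1 was VI j z / vi J Z.
The two rarest classes, vi j z and VI J Z, are the double crossovers. Comparing them with the parentals, only the vi allele has switched, so vi is the middle locus and the order is j – vi – z.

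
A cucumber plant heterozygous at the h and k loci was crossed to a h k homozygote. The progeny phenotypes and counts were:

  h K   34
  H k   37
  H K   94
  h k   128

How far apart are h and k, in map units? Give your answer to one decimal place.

The two most frequent classes, H K (94) and h k (128), are the parental types, so the F1 was H K / h k.
The recombinant classes are H k and h K: 37 + 34 = 71.
Recombination frequency = 71/293 = 0.2423 ≈ 24.2%, i.e. 24.2 map units.

24.2 map units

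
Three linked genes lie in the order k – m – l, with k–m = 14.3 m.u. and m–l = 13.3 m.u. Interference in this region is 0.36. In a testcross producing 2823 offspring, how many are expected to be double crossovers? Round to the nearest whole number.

Map distances give recombination frequencies of 0.143 and 0.133 for the two intervals.
With interference 0.36 (so coincidence = 0.64), expected double-crossover frequency = 0.143 × 0.133 × 0.64 = 0.01217.
Expected number = 0.01217 × 2823 = 34.36 ≈ 34.

34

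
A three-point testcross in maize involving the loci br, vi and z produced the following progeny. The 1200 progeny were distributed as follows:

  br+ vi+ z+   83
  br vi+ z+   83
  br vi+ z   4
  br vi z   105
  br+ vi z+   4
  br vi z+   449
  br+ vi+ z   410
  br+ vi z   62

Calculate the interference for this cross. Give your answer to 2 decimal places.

0.68

The two most frequent reciprocal classes, br vi z+ and br+ vi+ z, are the parental types, so the F1 was br vi z+ / br+ vi+ z.
The two rarest classes, br+ vi z+ and br vi+ z, are the double crossovers. Comparing them with the parentals, only the br allele has switched, so br is the middle locus and the order is vi – br – z.
vi–br: (145 + 8)/1200 = 0.1275; br–z: (188 + 8)/1200 = 0.1633.
Expected DCO frequency = 0.1275 × 0.1633 ≈ 0.02082; observed = 8/1200 ≈ 0.00667.
Coefficient of coincidence = 0.00667/0.02082 ≈ 0.32; interference = 1 − 0.32 = 0.68.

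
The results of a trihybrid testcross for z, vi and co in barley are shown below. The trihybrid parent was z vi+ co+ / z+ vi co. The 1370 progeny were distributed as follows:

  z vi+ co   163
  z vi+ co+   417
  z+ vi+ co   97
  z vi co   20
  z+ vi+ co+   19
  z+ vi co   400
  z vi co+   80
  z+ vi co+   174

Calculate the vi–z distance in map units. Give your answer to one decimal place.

The two rarest classes, z+ vi+ co+ and z vi co, are the double crossovers. Comparing them with the parentals, only the z allele has switched, so z is the middle locus and the order is vi – z – co.
Crossovers in the vi–z interval produce the single-crossover classes z vi co+ and z+ vi+ co (80 + 97 = 177) plus the double crossovers (39).
RF(vi–z) = (177 + 39) / 1370 = 216/1370 = 0.1577 → 15.8 map units.

15.8 map units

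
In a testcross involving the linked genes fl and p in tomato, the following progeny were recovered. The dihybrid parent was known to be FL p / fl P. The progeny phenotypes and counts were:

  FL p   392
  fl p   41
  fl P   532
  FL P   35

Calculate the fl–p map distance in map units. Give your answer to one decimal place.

The recombinant classes are FL P and fl p: 35 + 41 = 76.
Recombination frequency = 76/1000 = 0.0760 ≈ 7.6%, i.e. 7.6 map units.

7.6 map units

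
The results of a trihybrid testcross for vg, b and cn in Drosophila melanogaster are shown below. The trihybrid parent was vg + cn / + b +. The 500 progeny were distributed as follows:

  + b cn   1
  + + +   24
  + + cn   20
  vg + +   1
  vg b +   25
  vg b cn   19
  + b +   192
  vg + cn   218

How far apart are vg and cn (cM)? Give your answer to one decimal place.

9.4 cM

The two rarest classes, vg + + and + b cn, are the double crossovers. Comparing them with the parentals, only the cn allele has switched, so cn is the middle locus and the order is b – cn – vg.
Crossovers in the cn–vg interval produce the single-crossover classes + + cn and vg b + (20 + 25 = 45) plus the double crossovers (2).
RF(cn–vg) = (45 + 2) / 500 = 47/500 = 0.0940 → 9.4 cM.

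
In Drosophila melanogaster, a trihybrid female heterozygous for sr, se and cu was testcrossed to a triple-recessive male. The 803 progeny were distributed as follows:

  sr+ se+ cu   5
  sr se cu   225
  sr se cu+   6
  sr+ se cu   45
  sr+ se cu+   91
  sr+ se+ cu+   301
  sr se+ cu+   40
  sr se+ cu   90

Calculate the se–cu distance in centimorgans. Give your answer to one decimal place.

The two most frequent reciprocal classes, sr se cu and sr+ se+ cu+, are the parental types, so the F1 was sr se cu / sr+ se+ cu+.
The two rarest classes, sr se cu+ and sr+ se+ cu, are the double crossovers. Comparing them with the parentals, only the cu allele has switched, so cu is the middle locus and the order is se – cu – sr.
Crossovers in the se–cu interval produce the single-crossover classes sr se+ cu and sr+ se cu+ (90 + 91 = 181) plus the double crossovers (11).
RF(se–cu) = (181 + 11) / 803 = 192/803 = 0.2391 → 23.9 centimorgans.

23.9 centimorgans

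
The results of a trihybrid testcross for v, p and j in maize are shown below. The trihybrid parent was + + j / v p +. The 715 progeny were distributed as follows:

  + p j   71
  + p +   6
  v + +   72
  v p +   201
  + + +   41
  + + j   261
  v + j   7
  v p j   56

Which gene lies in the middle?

The two rarest classes, v + j and + p +, are the double crossovers. Comparing them with the parentals, only the v allele has switched, so v is the middle locus and the order is j – v – p.

v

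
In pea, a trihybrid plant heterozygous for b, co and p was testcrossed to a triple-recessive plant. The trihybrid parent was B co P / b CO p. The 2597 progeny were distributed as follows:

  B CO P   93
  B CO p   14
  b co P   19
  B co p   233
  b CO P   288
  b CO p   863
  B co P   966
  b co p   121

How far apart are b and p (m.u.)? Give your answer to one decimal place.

The two rarest classes, b co P and B CO p, are the double crossovers. Comparing them with the parentals, only the b allele has switched, so b is the middle locus and the order is p – b – co.
Crossovers in the p–b interval produce the single-crossover classes B co p and b CO P (233 + 288 = 521) plus the double crossovers (33).
RF(p–b) = (521 + 33) / 2597 = 554/2597 = 0.2133 → 21.3 m.u.

21.3 m.u.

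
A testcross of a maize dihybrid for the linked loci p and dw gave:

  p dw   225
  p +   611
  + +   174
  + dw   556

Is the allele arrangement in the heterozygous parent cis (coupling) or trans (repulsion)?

The two most frequent classes are + dw (556) and p + (611); these are the parental (non-recombinant) types.
So the F1 carried + dw on one chromosome and p + on the other — the recessive alleles are on opposite chromosomes (trans / repulsion).

trans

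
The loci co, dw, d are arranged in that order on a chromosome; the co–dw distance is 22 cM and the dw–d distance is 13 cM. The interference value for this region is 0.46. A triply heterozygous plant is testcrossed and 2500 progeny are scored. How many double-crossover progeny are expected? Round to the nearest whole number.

Map distances give recombination frequencies of 0.220 and 0.130 for the two intervals.
With interference 0.46 (so coincidence = 0.54), expected double-crossover frequency = 0.220 × 0.130 × 0.54 = 0.01544.
Expected number = 0.01544 × 2500 = 38.61 ≈ 39.

39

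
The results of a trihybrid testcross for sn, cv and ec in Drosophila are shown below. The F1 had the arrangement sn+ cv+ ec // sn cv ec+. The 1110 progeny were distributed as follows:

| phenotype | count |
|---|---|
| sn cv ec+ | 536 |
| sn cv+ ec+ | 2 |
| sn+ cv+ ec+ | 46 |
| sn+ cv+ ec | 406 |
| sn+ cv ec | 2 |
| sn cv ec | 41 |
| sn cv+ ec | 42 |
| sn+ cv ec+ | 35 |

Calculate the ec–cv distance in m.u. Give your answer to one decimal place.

The two rarest classes, sn+ cv ec and sn cv+ ec+, are the double crossovers. Comparing them with the parentals, only the cv allele has switched, so cv is the middle locus and the order is sn – cv – ec.
Crossovers in the cv–ec interval produce the single-crossover classes sn+ cv+ ec+ and sn cv ec (46 + 41 = 87) plus the double crossovers (4).
RF(cv–ec) = (87 + 4) / 1110 = 91/1110 = 0.0820 → 8.2 m.u.

8.2 m.u.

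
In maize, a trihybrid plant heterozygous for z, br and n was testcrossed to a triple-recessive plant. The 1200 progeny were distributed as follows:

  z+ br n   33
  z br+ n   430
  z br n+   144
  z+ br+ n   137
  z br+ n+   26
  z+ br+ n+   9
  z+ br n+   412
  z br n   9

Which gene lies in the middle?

The two most frequent reciprocal classes, z+ br n+ and z br+ n, are the parental types, so the F1 was z+ br n+ / z br+ n.
The two rarest classes, z+ br+ n+ and z br n, are the double crossovers. Comparing them with the parentals, only the br allele has switched, so br is the middle locus and the order is n – br – z.

br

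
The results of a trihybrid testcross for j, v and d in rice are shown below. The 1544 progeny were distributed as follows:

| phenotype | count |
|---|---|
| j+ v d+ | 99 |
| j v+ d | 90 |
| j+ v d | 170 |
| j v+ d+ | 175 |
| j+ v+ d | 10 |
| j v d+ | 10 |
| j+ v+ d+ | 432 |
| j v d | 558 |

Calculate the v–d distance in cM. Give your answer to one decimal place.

13.5 cM

The two most frequent reciprocal classes, j+ v+ d+ and j v d, are the parental types, so the F1 was j+ v+ d+ / j v d.
The two rarest classes, j+ v+ d and j v d+, are the double crossovers. Comparing them with the parentals, only the d allele has switched, so d is the middle locus and the order is v – d – j.
Crossovers in the v–d interval produce the single-crossover classes j+ v d+ and j v+ d (99 + 90 = 189) plus the double crossovers (20).
RF(v–d) = (189 + 20) / 1544 = 209/1544 = 0.1354 → 13.5 cM.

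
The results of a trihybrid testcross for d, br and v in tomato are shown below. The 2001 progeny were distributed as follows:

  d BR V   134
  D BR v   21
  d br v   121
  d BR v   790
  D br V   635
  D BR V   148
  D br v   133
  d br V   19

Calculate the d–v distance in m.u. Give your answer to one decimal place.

15.3 m.u.

The two most frequent reciprocal classes, D br V and d BR v, are the parental types, so the F1 was D br V / d BR v.
The two rarest classes, d br V and D BR v, are the double crossovers. Comparing them with the parentals, only the d allele has switched, so d is the middle locus and the order is v – d – br.
Crossovers in the v–d interval produce the single-crossover classes D br v and d BR V (133 + 134 = 267) plus the double crossovers (40).
RF(v–d) = (267 + 40) / 2001 = 307/2001 = 0.1534 → 15.3 m.u.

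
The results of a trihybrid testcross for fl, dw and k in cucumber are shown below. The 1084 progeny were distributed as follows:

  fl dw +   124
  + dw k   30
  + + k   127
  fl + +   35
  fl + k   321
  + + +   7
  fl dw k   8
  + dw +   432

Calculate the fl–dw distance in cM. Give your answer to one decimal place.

24.5 cM

The two most frequent reciprocal classes, fl + k and + dw +, are the parental types, so the F1 was fl + k / + dw +.
The two rarest classes, fl dw k and + + +, are the double crossovers. Comparing them with the parentals, only the dw allele has switched, so dw is the middle locus and the order is fl – dw – k.
Crossovers in the fl–dw interval produce the single-crossover classes + + k and fl dw + (127 + 124 = 251) plus the double crossovers (15).
RF(fl–dw) = (251 + 15) / 1084 = 266/1084 = 0.2454 → 24.5 cM.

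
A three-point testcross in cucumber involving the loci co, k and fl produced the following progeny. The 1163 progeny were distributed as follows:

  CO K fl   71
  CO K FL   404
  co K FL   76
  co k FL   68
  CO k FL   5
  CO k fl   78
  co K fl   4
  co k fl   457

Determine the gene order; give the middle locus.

The two most frequent reciprocal classes, CO K FL and co k fl, are the parental types, so the F1 was CO K FL / co k fl.
The two rarest classes, CO k FL and co K fl, are the double crossovers. Comparing them with the parentals, only the k allele has switched, so k is the middle locus and the order is fl – k – co.

k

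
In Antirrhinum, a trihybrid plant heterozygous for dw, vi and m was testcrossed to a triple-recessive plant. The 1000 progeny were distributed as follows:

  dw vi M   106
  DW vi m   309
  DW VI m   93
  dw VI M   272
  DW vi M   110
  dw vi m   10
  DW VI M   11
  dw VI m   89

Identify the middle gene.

The two most frequent reciprocal classes, dw VI M and DW vi m, are the parental types, so the F1 was dw VI M / DW vi m.
The two rarest classes, DW VI M and dw vi m, are the double crossovers. Comparing them with the parentals, only the dw allele has switched, so dw is the middle locus and the order is m – dw – vi.

dw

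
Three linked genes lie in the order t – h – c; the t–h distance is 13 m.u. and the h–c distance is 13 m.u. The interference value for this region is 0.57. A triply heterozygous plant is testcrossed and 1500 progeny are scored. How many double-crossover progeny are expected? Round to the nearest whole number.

11

Map distances give recombination frequencies of 0.130 and 0.130 for the two intervals.
With interference 0.57 (so coincidence = 0.43), expected double-crossover frequency = 0.130 × 0.130 × 0.43 = 0.00727.
Expected number = 0.00727 × 1500 = 10.90 ≈ 11.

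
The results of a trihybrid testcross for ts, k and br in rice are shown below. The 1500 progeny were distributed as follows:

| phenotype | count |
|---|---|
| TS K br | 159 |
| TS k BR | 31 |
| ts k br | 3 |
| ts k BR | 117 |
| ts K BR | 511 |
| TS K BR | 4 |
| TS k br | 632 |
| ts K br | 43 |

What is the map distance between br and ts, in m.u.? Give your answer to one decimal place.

The two most frequent reciprocal classes, TS k br and ts K BR, are the parental types, so the F1 was TS k br / ts K BR.
The two rarest classes, ts k br and TS K BR, are the double crossovers. Comparing them with the parentals, only the ts allele has switched, so ts is the middle locus and the order is k – ts – br.
Crossovers in the ts–br interval produce the single-crossover classes TS k BR and ts K br (31 + 43 = 74) plus the double crossovers (7).
RF(ts–br) = (74 + 7) / 1500 = 81/1500 = 0.0540 → 5.4 m.u.

5.4 m.u.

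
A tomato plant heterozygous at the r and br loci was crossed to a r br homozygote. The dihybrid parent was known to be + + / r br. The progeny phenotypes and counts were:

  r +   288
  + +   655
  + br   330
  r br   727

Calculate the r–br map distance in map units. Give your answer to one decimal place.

30.9 map units

The recombinant classes are + br and r +: 330 + 288 = 618.
Recombination frequency = 618/2000 = 0.3090 ≈ 30.9%, i.e. 30.9 map units.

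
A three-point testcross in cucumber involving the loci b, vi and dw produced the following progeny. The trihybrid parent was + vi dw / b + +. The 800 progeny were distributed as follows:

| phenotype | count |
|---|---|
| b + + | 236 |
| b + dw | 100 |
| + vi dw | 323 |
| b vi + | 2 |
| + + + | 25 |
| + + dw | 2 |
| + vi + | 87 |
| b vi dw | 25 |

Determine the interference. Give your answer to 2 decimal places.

The two rarest classes, + + dw and b vi +, are the double crossovers. Comparing them with the parentals, only the vi allele has switched, so vi is the middle locus and the order is dw – vi – b.
dw–vi: (187 + 4)/800 = 0.2387; vi–b: (50 + 4)/800 = 0.0675.
Expected DCO frequency = 0.2387 × 0.0675 ≈ 0.01611; observed = 4/800 ≈ 0.00500.
Coefficient of coincidence = 0.00500/0.01611 ≈ 0.31; interference = 1 − 0.31 = 0.69.

0.69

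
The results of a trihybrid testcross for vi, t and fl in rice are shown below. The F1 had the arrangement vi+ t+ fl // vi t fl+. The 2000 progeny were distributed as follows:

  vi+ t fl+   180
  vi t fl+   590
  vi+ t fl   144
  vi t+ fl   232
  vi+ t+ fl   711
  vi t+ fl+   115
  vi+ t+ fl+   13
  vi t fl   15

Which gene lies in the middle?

fl

The two rarest classes, vi+ t+ fl+ and vi t fl, are the double crossovers. Comparing them with the parentals, only the fl allele has switched, so fl is the middle locus and the order is vi – fl – t.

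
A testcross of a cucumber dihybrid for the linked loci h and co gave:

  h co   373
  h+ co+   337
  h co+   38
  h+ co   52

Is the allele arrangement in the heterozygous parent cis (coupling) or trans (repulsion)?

cis

The two most frequent classes are h+ co+ (337) and h co (373); these are the parental (non-recombinant) types.
So the F1 carried h+ co+ on one chromosome and h co on the other — the recessive alleles are on the same chromosome (cis / coupling).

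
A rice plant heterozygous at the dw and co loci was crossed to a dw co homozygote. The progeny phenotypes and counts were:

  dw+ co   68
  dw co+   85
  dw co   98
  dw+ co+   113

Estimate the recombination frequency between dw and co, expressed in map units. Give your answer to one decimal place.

42.0 map units

The two most frequent classes, dw+ co+ (113) and dw co (98), are the parental types, so the F1 was dw+ co+ / dw co.
The recombinant classes are dw+ co and dw co+: 68 + 85 = 153.
Recombination frequency = 153/364 = 0.4203 ≈ 42.0%, i.e. 42.0 map units.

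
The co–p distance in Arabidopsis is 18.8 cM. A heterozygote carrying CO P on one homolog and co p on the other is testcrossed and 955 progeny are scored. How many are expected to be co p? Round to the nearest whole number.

388

A map distance of 18.8 cM corresponds to a recombination frequency of 0.188.
The F1 is CO P / co p, so co p is a parental gamete class with expected frequency (1 − r)/2 = 0.812/2 = 0.4060.
Expected number = 0.4060 × 955 = 387.73 ≈ 388.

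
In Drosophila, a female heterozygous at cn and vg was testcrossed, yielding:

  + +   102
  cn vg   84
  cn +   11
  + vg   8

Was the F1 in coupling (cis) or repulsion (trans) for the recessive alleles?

cis

The two most frequent classes are + + (102) and cn vg (84); these are the parental (non-recombinant) types.
So the F1 carried + + on one chromosome and cn vg on the other — the recessive alleles are on the same chromosome (cis / coupling).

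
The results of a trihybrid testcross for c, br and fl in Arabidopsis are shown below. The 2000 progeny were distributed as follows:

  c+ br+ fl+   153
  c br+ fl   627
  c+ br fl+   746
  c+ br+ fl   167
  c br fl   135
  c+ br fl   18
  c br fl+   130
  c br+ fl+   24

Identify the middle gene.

fl

The two most frequent reciprocal classes, c br+ fl and c+ br fl+, are the parental types, so the F1 was c br+ fl / c+ br fl+.
The two rarest classes, c br+ fl+ and c+ br fl, are the double crossovers. Comparing them with the parentals, only the fl allele has switched, so fl is the middle locus and the order is br – fl – c.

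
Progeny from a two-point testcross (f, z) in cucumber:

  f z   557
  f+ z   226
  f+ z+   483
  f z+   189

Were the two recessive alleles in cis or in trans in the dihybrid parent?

The two most frequent classes are f+ z+ (483) and f z (557); these are the parental (non-recombinant) types.
So the F1 carried f+ z+ on one chromosome and f z on the other — the recessive alleles are on the same chromosome (cis / coupling).

cis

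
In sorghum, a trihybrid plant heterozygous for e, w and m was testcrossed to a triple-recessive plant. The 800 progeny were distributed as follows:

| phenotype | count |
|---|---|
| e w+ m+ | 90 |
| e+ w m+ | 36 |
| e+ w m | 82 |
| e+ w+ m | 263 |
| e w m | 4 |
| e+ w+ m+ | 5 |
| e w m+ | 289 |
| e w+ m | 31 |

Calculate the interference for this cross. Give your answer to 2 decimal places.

The two most frequent reciprocal classes, e w m+ and e+ w+ m, are the parental types, so the F1 was e w m+ / e+ w+ m.
The two rarest classes, e w m and e+ w+ m+, are the double crossovers. Comparing them with the parentals, only the m allele has switched, so m is the middle locus and the order is e – m – w.
e–m: (67 + 9)/800 = 0.0950; m–w: (172 + 9)/800 = 0.2263.
Expected DCO frequency = 0.0950 × 0.2263 ≈ 0.02150; observed = 9/800 ≈ 0.01125.
Coefficient of coincidence = 0.01125/0.02150 ≈ 0.52; interference = 1 − 0.52 = 0.48.

0.48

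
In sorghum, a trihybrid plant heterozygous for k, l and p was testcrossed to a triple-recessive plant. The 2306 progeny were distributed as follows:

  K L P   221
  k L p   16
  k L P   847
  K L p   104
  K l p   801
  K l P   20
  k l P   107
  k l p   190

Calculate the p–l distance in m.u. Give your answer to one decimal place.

10.7 m.u.

The two most frequent reciprocal classes, k L P and K l p, are the parental types, so the F1 was k L P / K l p.
The two rarest classes, k L p and K l P, are the double crossovers. Comparing them with the parentals, only the p allele has switched, so p is the middle locus and the order is k – p – l.
Crossovers in the p–l interval produce the single-crossover classes k l P and K L p (107 + 104 = 211) plus the double crossovers (36).
RF(p–l) = (211 + 36) / 2306 = 247/2306 = 0.1071 → 10.7 m.u.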